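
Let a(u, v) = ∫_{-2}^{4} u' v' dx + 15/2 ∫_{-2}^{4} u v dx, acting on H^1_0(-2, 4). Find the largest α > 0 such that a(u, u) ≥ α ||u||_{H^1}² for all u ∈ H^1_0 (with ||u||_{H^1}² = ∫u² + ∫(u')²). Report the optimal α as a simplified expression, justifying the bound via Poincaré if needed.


α = 1

Coercivity of a(·,·) on H^1_0(-2, 4) means a(u, u) ≥ α ||u||_{H^1}² for every u ∈ H^1_0.
The interval has length L = 6, and Poincaré/coercivity depend only on L. Here a(u, u) = ∫(u')² + (15/2)·∫u².
Here c = 15/2 ≥ 1, so a(u,u) = ∫(u')² + c∫u² ≥ ∫(u')² + ∫u² = ||u||_{H^1}², i.e. α = 1 works. No larger α is possible: a(u,u) ≥ α||u||_{H^1}² means (1−α)∫(u')² ≥ (α−c)∫u², and for the modes u_n = sin(nπ(x−x₀)/L) (x₀ the left endpoint) one has ∫u_n²/∫(u_n')² = (L/(nπ))² → 0, so a(u_n,u_n)/||u_n||_{H^1}² → 1. Hence the optimal constant is α = 1.
Therefore α = 1.


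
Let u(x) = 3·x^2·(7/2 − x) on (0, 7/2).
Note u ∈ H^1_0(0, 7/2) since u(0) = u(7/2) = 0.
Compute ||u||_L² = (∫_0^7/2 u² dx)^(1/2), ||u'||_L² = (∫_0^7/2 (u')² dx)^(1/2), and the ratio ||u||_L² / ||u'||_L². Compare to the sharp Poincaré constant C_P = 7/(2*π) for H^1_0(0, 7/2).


||u||_L² / ||u'||_L² = sqrt(14)/4 < C_P = 7/(2*π).

u(x) = 3·x^2·(7/2 − x), so u'(x) = 3*x*(7 - 3*x).
u(x) = 3·x^2·(7/2 − x) vanishes at x = 0 and x = 7/2, so u ∈ H^1_0(0, 7/2). Differentiate via the product rule and integrate the resulting polynomials term by term.
  ∫_0^7/2 u² dx = ∫_0^7/2 (9*x^6 - 63*x^5 + 441*x^4/4) dx. Term by term:
    ∫_0^7/2 9*x^6 dx = 1058841/128;  ∫_0^7/2 -63*x^5 dx = -2470629/128;  ∫_0^7/2 441*x^4/4 dx = 7411887/640.
  Sum: 1058841/128 − 2470629/128 + 7411887/640 = 352947/640.
  ∫_0^7/2 (u')² dx = ∫_0^7/2 (81*x^4 - 378*x^3 + 441*x^2) dx. Term by term:
    ∫_0^7/2 81*x^4 dx = 1361367/160;  ∫_0^7/2 -378*x^3 dx = -453789/32;  ∫_0^7/2 441*x^2 dx = 50421/8.
  Sum: 1361367/160 − 453789/32 + 50421/8 = 50421/80.
∫_0^7/2 u² dx = 352947/640, so ||u||_L² = 343*sqrt(30)/80.
∫_0^7/2 (u')² dx = 50421/80, so ||u'||_L² = 49*sqrt(105)/20.
Ratio ||u||_L² / ||u'||_L² = sqrt(14)/4.
Sharp Poincaré constant on H^1_0(0, 7/2) is C_P = L/π = 7/(2*π), achieved by sin(2*π/7·x).
A polynomial bump cannot attain the sharp Poincaré constant (only the first sine eigenfunction does), so the ratio is strictly less than C_P, consistent with ||u||_L² ≤ C_P ||u'||_L².


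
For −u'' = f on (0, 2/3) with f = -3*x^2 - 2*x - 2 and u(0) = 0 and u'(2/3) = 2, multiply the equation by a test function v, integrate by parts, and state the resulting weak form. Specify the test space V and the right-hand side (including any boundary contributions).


V = {v ∈ H^1(0, 2/3) : v(0) = 0} (test functions vanish at x = 0 where u is specified); weak form: ∫_0^2/3 u'v' dx = ∫_0^2/3 (-3*x^2 - 2*x - 2) v dx + 2·v(2/3) for all v ∈ V.

Multiply both sides by a test function v and integrate from 0 to 2/3:
  ∫_0^2/3 −u''(x) v(x) dx = ∫_0^2/3 f(x) v(x) dx.
Integrate the LHS by parts once:
  ∫_0^2/3 −u'' v dx = −[u'(x) v(x)]_0^2/3 + ∫_0^2/3 u'(x) v'(x) dx.
Thus ∫_0^2/3 u'(x) v'(x) dx = ∫_0^2/3 f(x) v(x) dx + [u'(x) v(x)]_0^2/3.
Choose V so that boundary terms are either known or forced to vanish.
Mixed BC: u(0) = 0 (Dirichlet) and u'(2/3) = 2 (Neumann). Define V = {v ∈ H^1(0, 2/3) : v(0) = 0}. Then [u' v]_0^2/3 = u'(2/3)·v(2/3) − u'(0)·0 = 2·v(2/3).
Weak formulation: find u (satisfying any essential BC) such that ∫_0^2/3 u'(x) v'(x) dx = ∫_0^2/3 f v dx + 2·v(2/3) for all v ∈ V (Dirichlet at 0 absorbed into V; Neumann datum at x = 2/3 contributes the boundary term).
Substituting f(x) = -3*x^2 - 2*x - 2, the right-hand side is ∫_0^2/3 (-3*x^2 - 2*x - 2) v dx + 2·v(2/3).


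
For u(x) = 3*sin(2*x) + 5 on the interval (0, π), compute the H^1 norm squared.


||u||_{H^1(0,π)}^2 = 95*π/2

u'(x) = 6*cos(2*x).
Expand u² and (u')² and integrate term by term on (0, π), using: for integers n ≥ 1, ∫_0^π sin²(nx) dx = ∫_0^π cos²(nx) dx = π/2; for n ≠ n', ∫_0^π sin(nx)sin(n'x) dx = ∫_0^π cos(nx)cos(n'x) dx = 0; and by product-to-sum, ∫_0^π sin(nx)cos(n'x) dx = ½∫_0^π [sin((n+n')x) + sin((n−n')x)] dx, which is 0 when n+n' is even and 2n/(n²−n'²) when n+n' is odd (it need not vanish on (0, π)). For the constant mode: ∫_0^π 1 dx = π, ∫_0^π cos(nx) dx = 0, ∫_0^π sin(nx) dx = (1−(−1)^n)/n.
  u² squared terms: (5)²·∫1 dx = 25·π = 25*π;  (3)²·∫sin(2x)² dx = 9·π/2 = 9*π/2.
  u² cross terms: 2·(5)·(3)·∫1·sin(2x) dx = 30·(0) = 0.
  So ∫_0^π u² dx = 25*π + 9*π/2 + 0 = 59*π/2.
  (u')² squared terms: (6)²·∫cos(2x)² dx = 36·π/2 = 18*π.
  So ∫_0^π (u')² dx = 18*π.
||u||_{H^1}^2 = (59*π/2) + (18*π) = 95*π/2.


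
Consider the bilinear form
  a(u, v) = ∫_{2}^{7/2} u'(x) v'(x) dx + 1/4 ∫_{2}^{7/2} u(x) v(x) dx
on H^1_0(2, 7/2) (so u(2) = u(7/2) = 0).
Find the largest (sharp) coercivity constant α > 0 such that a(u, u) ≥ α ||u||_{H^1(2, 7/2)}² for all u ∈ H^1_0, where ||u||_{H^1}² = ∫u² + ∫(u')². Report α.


α = (9 + 16*π^2)/(4*(9 + 4*π^2))

Coercivity of a(·,·) on H^1_0(2, 7/2) means a(u, u) ≥ α ||u||_{H^1}² for every u ∈ H^1_0.
The interval has length L = 3/2, and Poincaré/coercivity depend only on L. Here a(u, u) = ∫(u')² + (1/4)·∫u².
Here 0 < c = 1/4 < 1. The condition a(u,u) ≥ α||u||_{H^1}² reads (1−α)∫(u')² ≥ (α−c)∫u². Any admissible α is ≤ 1 (rapidly oscillating u have ∫u²/∫(u')² → 0), and α = 1 would force 0 ≥ (1−c)∫u², impossible since c < 1; so 1−α > 0. By the sharp Poincaré inequality on H^1_0 of an interval of length L, ∫(u')² ≥ (π/L)²∫u² with equality for the first sine mode sin(π(x−x₀)/L) (x₀ the left endpoint), so the inequality holds for all u iff (1−α)(π/L)² ≥ α − c, i.e. α ≤ ((π/L)² + c)/((π/L)² + 1) = (1 + c(L/π)²)/(1 + (L/π)²). With (π/L)² = 4*π^2/9 and c = 1/4, the largest admissible constant is α = ((π/L)² + c)/((π/L)² + 1).
Simplifying, α = (9 + 16*π^2)/(4*(9 + 4*π^2)).


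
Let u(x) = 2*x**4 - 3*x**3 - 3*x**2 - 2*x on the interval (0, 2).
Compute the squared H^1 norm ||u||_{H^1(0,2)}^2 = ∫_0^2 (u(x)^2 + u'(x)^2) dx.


||u||_{H^1}^2 = 56296/315

The H^1 norm (squared) on an interval (0, L) is
  ||u||_{H^1}^2 = ∫_0^L u(x)^2 dx + ∫_0^L u'(x)^2 dx.
Compute u'(x) = 8*x**3 - 9*x**2 - 6*x - 2.
Then u(x)^2 = 4*x**8 - 12*x**7 - 3*x**6 + 10*x**5 + 21*x**4 + 12*x**3 + 4*x**2 and u'(x)^2 = 64*x**6 - 144*x**5 - 15*x**4 + 76*x**3 + 72*x**2 + 24*x + 4.
Integrate each monomial from 0 to 2 using ∫_0^2 c·x^n dx = c·2^(n+1)/(n+1):
  ∫_0^2 u(x)^2 dx = ∫_0^2 (4*x^8 - 12*x^7 - 3*x^6 + 10*x^5 + 21*x^4 + 12*x^3 + 4*x^2) dx. Term by term:
    ∫_0^2 4*x^8 dx = 2048/9;  ∫_0^2 -12*x^7 dx = -384;  ∫_0^2 -3*x^6 dx = -384/7;
    ∫_0^2 10*x^5 dx = 320/3;  ∫_0^2 21*x^4 dx = 672/5;  ∫_0^2 12*x^3 dx = 48;
    ∫_0^2 4*x^2 dx = 32/3.
  Sum: 2048/9 − 384 − 384/7 + 320/3 + 672/5 + 48 + 32/3 = 27856/315.
  ∫_0^2 u'(x)^2 dx = ∫_0^2 (64*x^6 - 144*x^5 - 15*x^4 + 76*x^3 + 72*x^2 + 24*x + 4) dx. Term by term:
    ∫_0^2 64*x^6 dx = 8192/7;  ∫_0^2 -144*x^5 dx = -1536;  ∫_0^2 -15*x^4 dx = -96;
    ∫_0^2 76*x^3 dx = 304;  ∫_0^2 72*x^2 dx = 192;  ∫_0^2 24*x dx = 48;
    ∫_0^2 4 dx = 8.
  Sum: 8192/7 − 1536 − 96 + 304 + 192 + 48 + 8 = 632/7.
Adding: ||u||_{H^1}^2 = 27856/315 + 632/7 = 56296/315.


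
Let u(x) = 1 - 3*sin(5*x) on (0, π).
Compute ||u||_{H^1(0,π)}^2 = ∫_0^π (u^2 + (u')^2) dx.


||u||_{H^1(0,π)}^2 = -12/5 + 118*π

u'(x) = -15*cos(5*x).
Expand u² and (u')² and integrate term by term on (0, π), using: for integers n ≥ 1, ∫_0^π sin²(nx) dx = ∫_0^π cos²(nx) dx = π/2; for n ≠ n', ∫_0^π sin(nx)sin(n'x) dx = ∫_0^π cos(nx)cos(n'x) dx = 0; and by product-to-sum, ∫_0^π sin(nx)cos(n'x) dx = ½∫_0^π [sin((n+n')x) + sin((n−n')x)] dx, which is 0 when n+n' is even and 2n/(n²−n'²) when n+n' is odd (it need not vanish on (0, π)). For the constant mode: ∫_0^π 1 dx = π, ∫_0^π cos(nx) dx = 0, ∫_0^π sin(nx) dx = (1−(−1)^n)/n.
  u² squared terms: (1)²·∫1 dx = 1·π = π;  (-3)²·∫sin(5x)² dx = 9·π/2 = 9*π/2.
  u² cross terms: 2·(1)·(-3)·∫1·sin(5x) dx = -6·(2/5) = -12/5.
  So ∫_0^π u² dx = π + 9*π/2 − 12/5 = -12/5 + 11*π/2.
  (u')² squared terms: (-15)²·∫cos(5x)² dx = 225·π/2 = 225*π/2.
  So ∫_0^π (u')² dx = 225*π/2.
||u||_{H^1}^2 = (-12/5 + 11*π/2) + (225*π/2) = -12/5 + 118*π.


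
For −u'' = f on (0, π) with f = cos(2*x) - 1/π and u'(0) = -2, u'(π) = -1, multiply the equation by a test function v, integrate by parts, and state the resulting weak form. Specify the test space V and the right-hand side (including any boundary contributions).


V = H^1(0, π) (v unrestricted at boundary; u is determined up to an additive constant); weak form: ∫_0^π u'v' dx = ∫_0^π (cos(2*x) - 1/π) v dx − v(π) + 2·v(0) for all v ∈ V.

Multiply both sides by a test function v and integrate from 0 to π:
  ∫_0^π −u''(x) v(x) dx = ∫_0^π f(x) v(x) dx.
Integrate the LHS by parts once:
  ∫_0^π −u'' v dx = −[u'(x) v(x)]_0^π + ∫_0^π u'(x) v'(x) dx.
Thus ∫_0^π u'(x) v'(x) dx = ∫_0^π f(x) v(x) dx + [u'(x) v(x)]_0^π.
Choose V so that boundary terms are either known or forced to vanish.
u has inhomogeneous Neumann u'(0) = -2, u'(π) = -1. [u' v]_0^π = (-1)·v(π) − (-2)·v(0) = − v(π) + 2·v(0). Take V = H^1(0, π); boundary term becomes part of RHS.
Weak formulation: find u (satisfying any essential BC) such that ∫_0^π u'(x) v'(x) dx = ∫_0^π f v dx − v(π) + 2·v(0) for all v ∈ V (Neumann data are natural BCs: they enter the RHS as boundary terms).
Substituting f(x) = cos(2*x) - 1/π, the right-hand side is ∫_0^π (cos(2*x) - 1/π) v dx − v(π) + 2·v(0).
Compatibility check (pure Neumann): taking v ≡ 1 ∈ V gives 0 = ∫_0^π f dx + (-1) − (-2), i.e. ∫_0^π f dx must equal u'(0) − u'(π) = -1. Indeed ∫_0^π (cos(2*x) - 1/π) dx = -1, so the data are compatible. The solution is then unique only up to an additive constant (fix it e.g. by requiring ∫_0^π u dx = 0).


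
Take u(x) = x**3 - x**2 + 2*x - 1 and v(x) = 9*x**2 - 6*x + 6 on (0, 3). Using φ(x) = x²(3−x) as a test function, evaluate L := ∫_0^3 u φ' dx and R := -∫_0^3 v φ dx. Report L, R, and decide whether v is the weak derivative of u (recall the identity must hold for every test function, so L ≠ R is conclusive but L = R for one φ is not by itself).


LHS = -621/10, RHS = -1863/10. No, v is not the weak derivative of u.

u(x) = x**3 - x**2 + 2*x - 1, classical derivative u'(x) = 3*x**2 - 2*x + 2.
φ(x) = x²(3−x), so φ'(x) = 3*x*(2 - x).
Note φ(0) = φ(3) = 0, so the boundary term u·φ vanishes.
LHS = ∫_0^3 u(x) φ'(x) dx = ∫_0^3 (-3*x^5 + 9*x^4 - 12*x^3 + 15*x^2 - 6*x) dx. Term by term:
  ∫_0^3 -3*x^5 dx = -729/2;  ∫_0^3 9*x^4 dx = 2187/5;  ∫_0^3 -12*x^3 dx = -243;
  ∫_0^3 15*x^2 dx = 135;  ∫_0^3 -6*x dx = -27.
Sum: -729/2 + 2187/5 − 243 + 135 − 27 = -621/10.
So LHS = -621/10.
∫_0^3 v(x) φ(x) dx = ∫_0^3 (-9*x^5 + 33*x^4 - 24*x^3 + 18*x^2) dx. Term by term:
  ∫_0^3 -9*x^5 dx = -2187/2;  ∫_0^3 33*x^4 dx = 8019/5;  ∫_0^3 -24*x^3 dx = -486;
  ∫_0^3 18*x^2 dx = 162.
Sum: -2187/2 + 8019/5 − 486 + 162 = 1863/10.
So RHS = -∫_0^3 v(x) φ(x) dx = -1863/10.
LHS − RHS = 621/5 ≠ 0, so the identity fails.
(For a valid weak derivative the identity must hold for EVERY test function, in particular this one. The failure shows v is NOT the weak derivative of u.)
Correct weak derivative would be u'(x) = 3*x**2 - 2*x + 2.


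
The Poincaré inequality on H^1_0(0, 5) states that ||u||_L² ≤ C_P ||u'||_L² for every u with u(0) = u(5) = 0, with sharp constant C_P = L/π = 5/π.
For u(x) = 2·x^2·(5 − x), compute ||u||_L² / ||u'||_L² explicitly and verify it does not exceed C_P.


||u||_L² / ||u'||_L² = 5*sqrt(14)/14 < C_P = 5/π.

u(x) = 2·x^2·(5 − x), so u'(x) = 2*x*(10 - 3*x).
u(x) = 2·x^2·(5 − x) vanishes at x = 0 and x = 5, so u ∈ H^1_0(0, 5). Differentiate via the product rule and integrate the resulting polynomials term by term.
  ∫_0^5 u² dx = ∫_0^5 (4*x^6 - 40*x^5 + 100*x^4) dx. Term by term:
    ∫_0^5 4*x^6 dx = 312500/7;  ∫_0^5 -40*x^5 dx = -312500/3;  ∫_0^5 100*x^4 dx = 62500.
  Sum: 312500/7 − 312500/3 + 62500 = 62500/21.
  ∫_0^5 (u')² dx = ∫_0^5 (36*x^4 - 240*x^3 + 400*x^2) dx. Term by term:
    ∫_0^5 36*x^4 dx = 22500;  ∫_0^5 -240*x^3 dx = -37500;  ∫_0^5 400*x^2 dx = 50000/3.
  Sum: 22500 − 37500 + 50000/3 = 5000/3.
∫_0^5 u² dx = 62500/21, so ||u||_L² = 250*sqrt(21)/21.
∫_0^5 (u')² dx = 5000/3, so ||u'||_L² = 50*sqrt(6)/3.
Ratio ||u||_L² / ||u'||_L² = 5*sqrt(14)/14.
Sharp Poincaré constant on H^1_0(0, 5) is C_P = L/π = 5/π, achieved by sin(π/5·x).
A polynomial bump cannot attain the sharp Poincaré constant (only the first sine eigenfunction does), so the ratio is strictly less than C_P, consistent with ||u||_L² ≤ C_P ||u'||_L².


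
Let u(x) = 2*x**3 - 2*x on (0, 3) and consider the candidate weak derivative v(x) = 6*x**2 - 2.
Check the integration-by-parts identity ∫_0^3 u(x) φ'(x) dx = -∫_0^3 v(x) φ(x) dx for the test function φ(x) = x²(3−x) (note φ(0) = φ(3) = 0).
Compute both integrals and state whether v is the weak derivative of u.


LHS = -1323/10, RHS = -1323/10. Yes, v = u' weakly.

u(x) = 2*x**3 - 2*x, classical derivative u'(x) = 6*x**2 - 2.
φ(x) = x²(3−x), so φ'(x) = 3*x*(2 - x).
Note φ(0) = φ(3) = 0, so the boundary term u·φ vanishes.
LHS = ∫_0^3 u(x) φ'(x) dx = ∫_0^3 (-6*x^5 + 12*x^4 + 6*x^3 - 12*x^2) dx. Term by term:
  ∫_0^3 -6*x^5 dx = -729;  ∫_0^3 12*x^4 dx = 2916/5;  ∫_0^3 6*x^3 dx = 243/2;
  ∫_0^3 -12*x^2 dx = -108.
Sum: -729 + 2916/5 + 243/2 − 108 = -1323/10.
So LHS = -1323/10.
∫_0^3 v(x) φ(x) dx = ∫_0^3 (-6*x^5 + 18*x^4 + 2*x^3 - 6*x^2) dx. Term by term:
  ∫_0^3 -6*x^5 dx = -729;  ∫_0^3 18*x^4 dx = 4374/5;  ∫_0^3 2*x^3 dx = 81/2;
  ∫_0^3 -6*x^2 dx = -54.
Sum: -729 + 4374/5 + 81/2 − 54 = 1323/10.
So RHS = -∫_0^3 v(x) φ(x) dx = -1323/10.
LHS = RHS, so the identity holds for this test φ.
Moreover u is smooth here and v(x) = u'(x) = 6*x**2 - 2 pointwise, so the identity holds for every test function. Hence v is the weak derivative of u.


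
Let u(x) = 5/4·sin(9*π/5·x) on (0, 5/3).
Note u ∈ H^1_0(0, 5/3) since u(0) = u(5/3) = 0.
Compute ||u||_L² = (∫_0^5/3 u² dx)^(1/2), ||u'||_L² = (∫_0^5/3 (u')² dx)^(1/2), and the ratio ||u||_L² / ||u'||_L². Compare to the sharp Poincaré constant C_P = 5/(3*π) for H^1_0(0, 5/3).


||u||_L² / ||u'||_L² = 5/(9*π) < C_P = 5/(3*π).

u(x) = 5/4·sin(9*π/5·x), so u'(x) = 9*π*cos(9*π*x/5)/4.
Writing u(x) = A·sin(kπx/L) with A = 5/4 and k = 3, use ∫_0^L sin²(kπx/L) dx = L/2 and ∫_0^L cos²(kπx/L) dx = L/2.
u² = 25/16·sin²(9*π/5·x) and (u')² = 81*π^2/16·cos²(9*π/5·x), and each of sin², cos² integrates to L/2 = 5/6 over (0, 5/3).
∫_0^5/3 u² dx = 125/96, so ||u||_L² = 5*sqrt(30)/24.
∫_0^5/3 (u')² dx = 135*π^2/32, so ||u'||_L² = 3*sqrt(30)*π/8.
Ratio ||u||_L² / ||u'||_L² = 5/(9*π).
Sharp Poincaré constant on H^1_0(0, 5/3) is C_P = L/π = 5/(3*π), achieved by sin(3*π/5·x).
This is the k = 3 harmonic; the ratio L/(kπ) is strictly less than C_P = L/π, consistent with the sharp inequality ||u||_L² ≤ C_P ||u'||_L².


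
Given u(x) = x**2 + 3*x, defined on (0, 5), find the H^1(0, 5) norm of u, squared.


||u||_{H^1}^2 = 13795/6

The H^1 norm (squared) on an interval (0, L) is
  ||u||_{H^1}^2 = ∫_0^L u(x)^2 dx + ∫_0^L u'(x)^2 dx.
Compute u'(x) = 2*x + 3.
Then u(x)^2 = x**4 + 6*x**3 + 9*x**2 and u'(x)^2 = 4*x**2 + 12*x + 9.
Integrate each monomial from 0 to 5 using ∫_0^5 c·x^n dx = c·5^(n+1)/(n+1):
  ∫_0^5 u(x)^2 dx = ∫_0^5 (x^4 + 6*x^3 + 9*x^2) dx. Term by term:
    ∫_0^5 x^4 dx = 625;  ∫_0^5 6*x^3 dx = 1875/2;  ∫_0^5 9*x^2 dx = 375.
  Sum: 625 + 1875/2 + 375 = 3875/2.
  ∫_0^5 u'(x)^2 dx = ∫_0^5 (4*x^2 + 12*x + 9) dx. Term by term:
    ∫_0^5 4*x^2 dx = 500/3;  ∫_0^5 12*x dx = 150;  ∫_0^5 9 dx = 45.
  Sum: 500/3 + 150 + 45 = 1085/3.
Adding: ||u||_{H^1}^2 = 3875/2 + 1085/3 = 13795/6.


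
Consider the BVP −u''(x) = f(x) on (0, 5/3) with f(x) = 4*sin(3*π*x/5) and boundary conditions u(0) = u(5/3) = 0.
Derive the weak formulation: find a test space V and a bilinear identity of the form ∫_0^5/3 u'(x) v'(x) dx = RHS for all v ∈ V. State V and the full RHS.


V = H^1_0(0, 5/3) (so v(0) = v(5/3) = 0); weak form: ∫_0^5/3 u'v' dx = ∫_0^5/3 (4*sin(3*π*x/5)) v dx for all v ∈ V.

Multiply both sides by a test function v and integrate from 0 to 5/3:
  ∫_0^5/3 −u''(x) v(x) dx = ∫_0^5/3 f(x) v(x) dx.
Integrate the LHS by parts once:
  ∫_0^5/3 −u'' v dx = −[u'(x) v(x)]_0^5/3 + ∫_0^5/3 u'(x) v'(x) dx.
Thus ∫_0^5/3 u'(x) v'(x) dx = ∫_0^5/3 f(x) v(x) dx + [u'(x) v(x)]_0^5/3.
Choose V so that boundary terms are either known or forced to vanish.
u is Dirichlet: u(0) = u(5/3) = 0. Let V = H^1_0(0, 5/3); then v(0) = v(5/3) = 0, and [u' v]_0^5/3 = 0.
Weak formulation: find u (satisfying any essential BC) such that ∫_0^5/3 u'(x) v'(x) dx = ∫_0^5/3 f v dx for all v ∈ V.
Substituting f(x) = 4*sin(3*π*x/5), the right-hand side is ∫_0^5/3 (4*sin(3*π*x/5)) v dx.


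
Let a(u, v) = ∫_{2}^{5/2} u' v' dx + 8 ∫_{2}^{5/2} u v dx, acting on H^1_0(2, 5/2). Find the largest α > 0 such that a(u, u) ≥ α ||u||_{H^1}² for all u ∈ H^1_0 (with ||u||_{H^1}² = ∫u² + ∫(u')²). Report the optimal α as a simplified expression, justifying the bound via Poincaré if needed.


α = 1

Coercivity of a(·,·) on H^1_0(2, 5/2) means a(u, u) ≥ α ||u||_{H^1}² for every u ∈ H^1_0.
The interval has length L = 1/2, and Poincaré/coercivity depend only on L. Here a(u, u) = ∫(u')² + (8)·∫u².
Here c = 8 ≥ 1, so a(u,u) = ∫(u')² + c∫u² ≥ ∫(u')² + ∫u² = ||u||_{H^1}², i.e. α = 1 works. No larger α is possible: a(u,u) ≥ α||u||_{H^1}² means (1−α)∫(u')² ≥ (α−c)∫u², and for the modes u_n = sin(nπ(x−x₀)/L) (x₀ the left endpoint) one has ∫u_n²/∫(u_n')² = (L/(nπ))² → 0, so a(u_n,u_n)/||u_n||_{H^1}² → 1. Hence the optimal constant is α = 1.
Therefore α = 1.


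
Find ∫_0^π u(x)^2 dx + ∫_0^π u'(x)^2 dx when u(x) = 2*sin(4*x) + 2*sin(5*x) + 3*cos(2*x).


||u||_{H^1(0,π)}^2 = 200/7 + 217*π/2

u'(x) = -6*sin(2*x) + 8*cos(4*x) + 10*cos(5*x).
Expand u² and (u')² and integrate term by term on (0, π), using: for integers n ≥ 1, ∫_0^π sin²(nx) dx = ∫_0^π cos²(nx) dx = π/2; for n ≠ n', ∫_0^π sin(nx)sin(n'x) dx = ∫_0^π cos(nx)cos(n'x) dx = 0; and by product-to-sum, ∫_0^π sin(nx)cos(n'x) dx = ½∫_0^π [sin((n+n')x) + sin((n−n')x)] dx, which is 0 when n+n' is even and 2n/(n²−n'²) when n+n' is odd (it need not vanish on (0, π)).
  u² squared terms: (2)²·∫sin(4x)² dx = 4·π/2 = 2*π;  (2)²·∫sin(5x)² dx = 4·π/2 = 2*π;  (3)²·∫cos(2x)² dx = 9·π/2 = 9*π/2.
  u² cross terms: 2·(2)·(2)·∫sin(4x)·sin(5x) dx = 8·(0) = 0;  2·(2)·(3)·∫sin(4x)·cos(2x) dx = 12·(0) = 0;  2·(2)·(3)·∫sin(5x)·cos(2x) dx = 12·(10/21) = 40/7.
  So ∫_0^π u² dx = 2*π + 2*π + 9*π/2 + 0 + 0 + 40/7 = 40/7 + 17*π/2.
  (u')² squared terms: (-6)²·∫sin(2x)² dx = 36·π/2 = 18*π;  (8)²·∫cos(4x)² dx = 64·π/2 = 32*π;  (10)²·∫cos(5x)² dx = 100·π/2 = 50*π.
  (u')² cross terms: 2·(-6)·(8)·∫sin(2x)·cos(4x) dx = -96·(0) = 0;  2·(-6)·(10)·∫sin(2x)·cos(5x) dx = -120·(-4/21) = 160/7;  2·(8)·(10)·∫cos(4x)·cos(5x) dx = 160·(0) = 0.
  So ∫_0^π (u')² dx = 18*π + 32*π + 50*π + 0 + 160/7 + 0 = 160/7 + 100*π.
||u||_{H^1}^2 = (40/7 + 17*π/2) + (160/7 + 100*π) = 200/7 + 217*π/2.


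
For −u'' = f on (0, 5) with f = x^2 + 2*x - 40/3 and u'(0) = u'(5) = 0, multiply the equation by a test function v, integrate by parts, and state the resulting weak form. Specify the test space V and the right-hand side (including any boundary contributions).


V = H^1(0, 5) (no boundary constraint on v; u is determined up to an additive constant); weak form: ∫_0^5 u'v' dx = ∫_0^5 (x^2 + 2*x - 40/3) v dx for all v ∈ V.

Multiply both sides by a test function v and integrate from 0 to 5:
  ∫_0^5 −u''(x) v(x) dx = ∫_0^5 f(x) v(x) dx.
Integrate the LHS by parts once:
  ∫_0^5 −u'' v dx = −[u'(x) v(x)]_0^5 + ∫_0^5 u'(x) v'(x) dx.
Thus ∫_0^5 u'(x) v'(x) dx = ∫_0^5 f(x) v(x) dx + [u'(x) v(x)]_0^5.
Choose V so that boundary terms are either known or forced to vanish.
u has homogeneous Neumann: u'(0) = u'(5) = 0. So [u' v]_0^5 = 0·v(5) − 0·v(0) = 0 for any v; take V = H^1(0, 5).
Weak formulation: find u (satisfying any essential BC) such that ∫_0^5 u'(x) v'(x) dx = ∫_0^5 f v dx for all v ∈ V (homogeneous Neumann, so boundary terms vanish).
Substituting f(x) = x^2 + 2*x - 40/3, the right-hand side is ∫_0^5 (x^2 + 2*x - 40/3) v dx.
Compatibility check (pure Neumann): taking v ≡ 1 ∈ V gives 0 = ∫_0^5 f dx + (0) − (0), i.e. ∫_0^5 f dx must equal u'(0) − u'(5) = 0. Indeed ∫_0^5 (x^2 + 2*x - 40/3) dx = 0, so the data are compatible. The solution is then unique only up to an additive constant (fix it e.g. by requiring ∫_0^5 u dx = 0).


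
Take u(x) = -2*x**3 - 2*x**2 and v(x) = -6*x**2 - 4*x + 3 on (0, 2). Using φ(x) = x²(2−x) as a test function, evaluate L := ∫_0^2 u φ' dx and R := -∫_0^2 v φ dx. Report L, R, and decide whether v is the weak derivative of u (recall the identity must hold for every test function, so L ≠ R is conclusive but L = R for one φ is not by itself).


LHS = 96/5, RHS = 76/5. No, v is not the weak derivative of u.

u(x) = -2*x**3 - 2*x**2, classical derivative u'(x) = -6*x**2 - 4*x.
φ(x) = x²(2−x), so φ'(x) = x*(4 - 3*x).
Note φ(0) = φ(2) = 0, so the boundary term u·φ vanishes.
LHS = ∫_0^2 u(x) φ'(x) dx = ∫_0^2 (6*x^5 - 2*x^4 - 8*x^3) dx. Term by term:
  ∫_0^2 6*x^5 dx = 64;  ∫_0^2 -2*x^4 dx = -64/5;  ∫_0^2 -8*x^3 dx = -32.
Sum: 64 − 64/5 − 32 = 96/5.
So LHS = 96/5.
∫_0^2 v(x) φ(x) dx = ∫_0^2 (6*x^5 - 8*x^4 - 11*x^3 + 6*x^2) dx. Term by term:
  ∫_0^2 6*x^5 dx = 64;  ∫_0^2 -8*x^4 dx = -256/5;  ∫_0^2 -11*x^3 dx = -44;
  ∫_0^2 6*x^2 dx = 16.
Sum: 64 − 256/5 − 44 + 16 = -76/5.
So RHS = -∫_0^2 v(x) φ(x) dx = 76/5.
LHS − RHS = 4 ≠ 0, so the identity fails.
(For a valid weak derivative the identity must hold for EVERY test function, in particular this one. The failure shows v is NOT the weak derivative of u.)
Correct weak derivative would be u'(x) = -6*x**2 - 4*x.


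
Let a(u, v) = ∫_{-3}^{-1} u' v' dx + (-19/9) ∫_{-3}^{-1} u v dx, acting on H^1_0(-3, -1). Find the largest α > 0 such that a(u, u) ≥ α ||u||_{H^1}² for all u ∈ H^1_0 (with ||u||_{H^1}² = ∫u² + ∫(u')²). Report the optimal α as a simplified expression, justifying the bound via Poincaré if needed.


α = (-76/9 + π^2)/(4 + π^2)

Coercivity of a(·,·) on H^1_0(-3, -1) means a(u, u) ≥ α ||u||_{H^1}² for every u ∈ H^1_0.
The interval has length L = 2, and Poincaré/coercivity depend only on L. Here a(u, u) = ∫(u')² + (-19/9)·∫u².
Here c = -19/9 < 0 with |c| < (π/L)² = π^2/4, so coercivity still holds. The condition a(u,u) ≥ α||u||_{H^1}² reads (1−α)∫(u')² ≥ (α−c)∫u². Any admissible α is ≤ 1 (rapidly oscillating u have ∫u²/∫(u')² → 0), and α = 1 would force 0 ≥ (1−c)∫u², impossible since c < 1; so 1−α > 0. By the sharp Poincaré inequality on H^1_0 of an interval of length L, ∫(u')² ≥ (π/L)²∫u² with equality for the first sine mode sin(π(x−x₀)/L) (x₀ the left endpoint), so the inequality holds for all u iff (1−α)(π/L)² ≥ α − c, i.e. α ≤ ((π/L)² + c)/((π/L)² + 1) = (1 + c(L/π)²)/(1 + (L/π)²). (Direct route, valid since c ≤ 0: Poincaré gives c∫u² ≥ c(L/π)²∫(u')², so a(u,u) ≥ (1 + c(L/π)²)∫(u')², while ||u||_{H^1}² ≤ (1 + (L/π)²)∫(u')²; dividing yields the same α.) With (π/L)² = π^2/4 and c = -19/9, the largest admissible constant is α = ((π/L)² + c)/((π/L)² + 1).
Simplifying, α = (-76/9 + π^2)/(4 + π^2).


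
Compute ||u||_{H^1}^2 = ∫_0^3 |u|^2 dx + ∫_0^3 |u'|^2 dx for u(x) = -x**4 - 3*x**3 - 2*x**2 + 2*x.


||u||_{H^1}^2 = 889257/28

The H^1 norm (squared) on an interval (0, L) is
  ||u||_{H^1}^2 = ∫_0^L u(x)^2 dx + ∫_0^L u'(x)^2 dx.
Compute u'(x) = -4*x**3 - 9*x**2 - 4*x + 2.
Then u(x)^2 = x**8 + 6*x**7 + 13*x**6 + 8*x**5 - 8*x**4 - 8*x**3 + 4*x**2 and u'(x)^2 = 16*x**6 + 72*x**5 + 113*x**4 + 56*x**3 - 20*x**2 - 16*x + 4.
Integrate each monomial from 0 to 3 using ∫_0^3 c·x^n dx = c·3^(n+1)/(n+1):
  ∫_0^3 u(x)^2 dx = ∫_0^3 (x^8 + 6*x^7 + 13*x^6 + 8*x^5 - 8*x^4 - 8*x^3 + 4*x^2) dx. Term by term:
    ∫_0^3 x^8 dx = 2187;  ∫_0^3 6*x^7 dx = 19683/4;  ∫_0^3 13*x^6 dx = 28431/7;
    ∫_0^3 8*x^5 dx = 972;  ∫_0^3 -8*x^4 dx = -1944/5;  ∫_0^3 -8*x^3 dx = -162;
    ∫_0^3 4*x^2 dx = 36.
  Sum: 2187 + 19683/4 + 28431/7 + 972 − 1944/5 − 162 + 36 = 1627713/140.
  ∫_0^3 u'(x)^2 dx = ∫_0^3 (16*x^6 + 72*x^5 + 113*x^4 + 56*x^3 - 20*x^2 - 16*x + 4) dx. Term by term:
    ∫_0^3 16*x^6 dx = 34992/7;  ∫_0^3 72*x^5 dx = 8748;  ∫_0^3 113*x^4 dx = 27459/5;
    ∫_0^3 56*x^3 dx = 1134;  ∫_0^3 -20*x^2 dx = -180;  ∫_0^3 -16*x dx = -72;
    ∫_0^3 4 dx = 12.
  Sum: 34992/7 + 8748 + 27459/5 + 1134 − 180 − 72 + 12 = 704643/35.
Adding: ||u||_{H^1}^2 = 1627713/140 + 704643/35 = 889257/28.


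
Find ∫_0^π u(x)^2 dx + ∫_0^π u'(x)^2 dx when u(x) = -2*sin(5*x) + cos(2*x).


||u||_{H^1(0,π)}^2 = -200/21 + 109*π/2

u'(x) = -2*sin(2*x) - 10*cos(5*x).
Expand u² and (u')² and integrate term by term on (0, π), using: for integers n ≥ 1, ∫_0^π sin²(nx) dx = ∫_0^π cos²(nx) dx = π/2; for n ≠ n', ∫_0^π sin(nx)sin(n'x) dx = ∫_0^π cos(nx)cos(n'x) dx = 0; and by product-to-sum, ∫_0^π sin(nx)cos(n'x) dx = ½∫_0^π [sin((n+n')x) + sin((n−n')x)] dx, which is 0 when n+n' is even and 2n/(n²−n'²) when n+n' is odd (it need not vanish on (0, π)).
  u² squared terms: (-2)²·∫sin(5x)² dx = 4·π/2 = 2*π;  (1)²·∫cos(2x)² dx = 1·π/2 = π/2.
  u² cross terms: 2·(-2)·(1)·∫sin(5x)·cos(2x) dx = -4·(10/21) = -40/21.
  So ∫_0^π u² dx = 2*π + π/2 − 40/21 = -40/21 + 5*π/2.
  (u')² squared terms: (-10)²·∫cos(5x)² dx = 100·π/2 = 50*π;  (-2)²·∫sin(2x)² dx = 4·π/2 = 2*π.
  (u')² cross terms: 2·(-10)·(-2)·∫cos(5x)·sin(2x) dx = 40·(-4/21) = -160/21.
  So ∫_0^π (u')² dx = 50*π + 2*π − 160/21 = -160/21 + 52*π.
||u||_{H^1}^2 = (-40/21 + 5*π/2) + (-160/21 + 52*π) = -200/21 + 109*π/2.


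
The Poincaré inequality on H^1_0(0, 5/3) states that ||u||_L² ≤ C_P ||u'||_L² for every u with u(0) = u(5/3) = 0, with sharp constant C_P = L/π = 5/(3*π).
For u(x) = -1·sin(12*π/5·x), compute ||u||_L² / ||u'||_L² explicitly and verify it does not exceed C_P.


||u||_L² / ||u'||_L² = 5/(12*π) < C_P = 5/(3*π).

u(x) = -1·sin(12*π/5·x), so u'(x) = -12*π*cos(12*π*x/5)/5.
Writing u(x) = A·sin(kπx/L) with A = -1 and k = 4, use ∫_0^L sin²(kπx/L) dx = L/2 and ∫_0^L cos²(kπx/L) dx = L/2.
u² = 1·sin²(12*π/5·x) and (u')² = 144*π^2/25·cos²(12*π/5·x), and each of sin², cos² integrates to L/2 = 5/6 over (0, 5/3).
∫_0^5/3 u² dx = 5/6, so ||u||_L² = sqrt(30)/6.
∫_0^5/3 (u')² dx = 24*π^2/5, so ||u'||_L² = 2*sqrt(30)*π/5.
Ratio ||u||_L² / ||u'||_L² = 5/(12*π).
Sharp Poincaré constant on H^1_0(0, 5/3) is C_P = L/π = 5/(3*π), achieved by sin(3*π/5·x).
This is the k = 4 harmonic; the ratio L/(kπ) is strictly less than C_P = L/π, consistent with the sharp inequality ||u||_L² ≤ C_P ||u'||_L².


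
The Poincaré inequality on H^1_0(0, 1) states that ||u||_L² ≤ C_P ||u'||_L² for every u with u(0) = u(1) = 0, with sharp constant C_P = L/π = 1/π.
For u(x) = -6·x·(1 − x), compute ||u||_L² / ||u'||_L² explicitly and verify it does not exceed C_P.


||u||_L² / ||u'||_L² = sqrt(10)/10 < C_P = 1/π.

u(x) = -6·x·(1 − x), so u'(x) = 12*x - 6.
u(x) = -6·x·(1 − x) vanishes at x = 0 and x = 1, so u ∈ H^1_0(0, 1). Differentiate via the product rule and integrate the resulting polynomials term by term.
  ∫_0^1 u² dx = ∫_0^1 (36*x^4 - 72*x^3 + 36*x^2) dx. Term by term:
    ∫_0^1 36*x^4 dx = 36/5;  ∫_0^1 -72*x^3 dx = -18;  ∫_0^1 36*x^2 dx = 12.
  Sum: 36/5 − 18 + 12 = 6/5.
  ∫_0^1 (u')² dx = ∫_0^1 (144*x^2 - 144*x + 36) dx. Term by term:
    ∫_0^1 144*x^2 dx = 48;  ∫_0^1 -144*x dx = -72;  ∫_0^1 36 dx = 36.
  Sum: 48 − 72 + 36 = 12.
∫_0^1 u² dx = 6/5, so ||u||_L² = sqrt(30)/5.
∫_0^1 (u')² dx = 12, so ||u'||_L² = 2*sqrt(3).
Ratio ||u||_L² / ||u'||_L² = sqrt(10)/10.
Sharp Poincaré constant on H^1_0(0, 1) is C_P = L/π = 1/π, achieved by sin(π·x).
A polynomial bump cannot attain the sharp Poincaré constant (only the first sine eigenfunction does), so the ratio is strictly less than C_P, consistent with ||u||_L² ≤ C_P ||u'||_L².


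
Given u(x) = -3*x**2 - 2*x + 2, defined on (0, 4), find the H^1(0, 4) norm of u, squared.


||u||_{H^1}^2 = 50528/15

The H^1 norm (squared) on an interval (0, L) is
  ||u||_{H^1}^2 = ∫_0^L u(x)^2 dx + ∫_0^L u'(x)^2 dx.
Compute u'(x) = -6*x - 2.
Then u(x)^2 = 9*x**4 + 12*x**3 - 8*x**2 - 8*x + 4 and u'(x)^2 = 36*x**2 + 24*x + 4.
Integrate each monomial from 0 to 4 using ∫_0^4 c·x^n dx = c·4^(n+1)/(n+1):
  ∫_0^4 u(x)^2 dx = ∫_0^4 (9*x^4 + 12*x^3 - 8*x^2 - 8*x + 4) dx. Term by term:
    ∫_0^4 9*x^4 dx = 9216/5;  ∫_0^4 12*x^3 dx = 768;  ∫_0^4 -8*x^2 dx = -512/3;
    ∫_0^4 -8*x dx = -64;  ∫_0^4 4 dx = 16.
  Sum: 9216/5 + 768 − 512/3 − 64 + 16 = 35888/15.
  ∫_0^4 u'(x)^2 dx = ∫_0^4 (36*x^2 + 24*x + 4) dx. Term by term:
    ∫_0^4 36*x^2 dx = 768;  ∫_0^4 24*x dx = 192;  ∫_0^4 4 dx = 16.
  Sum: 768 + 192 + 16 = 976.
Adding: ||u||_{H^1}^2 = 35888/15 + 976 = 50528/15.


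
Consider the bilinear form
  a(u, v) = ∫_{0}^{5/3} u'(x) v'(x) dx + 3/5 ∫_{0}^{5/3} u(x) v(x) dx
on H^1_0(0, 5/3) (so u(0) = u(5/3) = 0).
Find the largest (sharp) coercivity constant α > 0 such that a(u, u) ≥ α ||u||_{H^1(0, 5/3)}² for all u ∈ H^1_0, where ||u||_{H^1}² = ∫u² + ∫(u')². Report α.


α = 3*(5 + 3*π^2)/(25 + 9*π^2)

Coercivity of a(·,·) on H^1_0(0, 5/3) means a(u, u) ≥ α ||u||_{H^1}² for every u ∈ H^1_0.
The interval has length L = 5/3, and Poincaré/coercivity depend only on L. Here a(u, u) = ∫(u')² + (3/5)·∫u².
Here 0 < c = 3/5 < 1. The condition a(u,u) ≥ α||u||_{H^1}² reads (1−α)∫(u')² ≥ (α−c)∫u². Any admissible α is ≤ 1 (rapidly oscillating u have ∫u²/∫(u')² → 0), and α = 1 would force 0 ≥ (1−c)∫u², impossible since c < 1; so 1−α > 0. By the sharp Poincaré inequality on H^1_0 of an interval of length L, ∫(u')² ≥ (π/L)²∫u² with equality for the first sine mode sin(π(x−x₀)/L) (x₀ the left endpoint), so the inequality holds for all u iff (1−α)(π/L)² ≥ α − c, i.e. α ≤ ((π/L)² + c)/((π/L)² + 1) = (1 + c(L/π)²)/(1 + (L/π)²). With (π/L)² = 9*π^2/25 and c = 3/5, the largest admissible constant is α = ((π/L)² + c)/((π/L)² + 1).
Simplifying, α = 3*(5 + 3*π^2)/(25 + 9*π^2).


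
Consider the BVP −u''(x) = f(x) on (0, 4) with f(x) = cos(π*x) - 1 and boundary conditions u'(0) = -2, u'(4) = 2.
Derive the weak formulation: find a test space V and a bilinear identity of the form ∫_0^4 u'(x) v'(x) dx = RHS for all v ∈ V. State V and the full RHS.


V = H^1(0, 4) (v unrestricted at boundary; u is determined up to an additive constant); weak form: ∫_0^4 u'v' dx = ∫_0^4 (cos(π*x) - 1) v dx + 2·v(4) + 2·v(0) for all v ∈ V.

Multiply both sides by a test function v and integrate from 0 to 4:
  ∫_0^4 −u''(x) v(x) dx = ∫_0^4 f(x) v(x) dx.
Integrate the LHS by parts once:
  ∫_0^4 −u'' v dx = −[u'(x) v(x)]_0^4 + ∫_0^4 u'(x) v'(x) dx.
Thus ∫_0^4 u'(x) v'(x) dx = ∫_0^4 f(x) v(x) dx + [u'(x) v(x)]_0^4.
Choose V so that boundary terms are either known or forced to vanish.
u has inhomogeneous Neumann u'(0) = -2, u'(4) = 2. [u' v]_0^4 = (2)·v(4) − (-2)·v(0) = 2·v(4) + 2·v(0). Take V = H^1(0, 4); boundary term becomes part of RHS.
Weak formulation: find u (satisfying any essential BC) such that ∫_0^4 u'(x) v'(x) dx = ∫_0^4 f v dx + 2·v(4) + 2·v(0) for all v ∈ V (Neumann data are natural BCs: they enter the RHS as boundary terms).
Substituting f(x) = cos(π*x) - 1, the right-hand side is ∫_0^4 (cos(π*x) - 1) v dx + 2·v(4) + 2·v(0).
Compatibility check (pure Neumann): taking v ≡ 1 ∈ V gives 0 = ∫_0^4 f dx + (2) − (-2), i.e. ∫_0^4 f dx must equal u'(0) − u'(4) = -4. Indeed ∫_0^4 (cos(π*x) - 1) dx = -4, so the data are compatible. The solution is then unique only up to an additive constant (fix it e.g. by requiring ∫_0^4 u dx = 0).


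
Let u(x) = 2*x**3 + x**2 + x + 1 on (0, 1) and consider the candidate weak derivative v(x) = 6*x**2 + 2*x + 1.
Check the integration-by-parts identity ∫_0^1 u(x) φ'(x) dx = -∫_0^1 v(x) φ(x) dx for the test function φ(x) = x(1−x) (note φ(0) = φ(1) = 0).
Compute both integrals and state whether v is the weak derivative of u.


LHS = -19/30, RHS = -19/30. Yes, v = u' weakly.

u(x) = 2*x**3 + x**2 + x + 1, classical derivative u'(x) = 6*x**2 + 2*x + 1.
φ(x) = x(1−x), so φ'(x) = 1 - 2*x.
Note φ(0) = φ(1) = 0, so the boundary term u·φ vanishes.
LHS = ∫_0^1 u(x) φ'(x) dx = ∫_0^1 (-4*x^4 - x^2 - x + 1) dx. Term by term:
  ∫_0^1 -4*x^4 dx = -4/5;  ∫_0^1 -x^2 dx = -1/3;  ∫_0^1 -x dx = -1/2;
  ∫_0^1 1 dx = 1.
Sum: -4/5 − 1/3 − 1/2 + 1 = -19/30.
So LHS = -19/30.
∫_0^1 v(x) φ(x) dx = ∫_0^1 (-6*x^4 + 4*x^3 + x^2 + x) dx. Term by term:
  ∫_0^1 -6*x^4 dx = -6/5;  ∫_0^1 4*x^3 dx = 1;  ∫_0^1 x^2 dx = 1/3;
  ∫_0^1 x dx = 1/2.
Sum: -6/5 + 1 + 1/3 + 1/2 = 19/30.
So RHS = -∫_0^1 v(x) φ(x) dx = -19/30.
LHS = RHS, so the identity holds for this test φ.
Moreover u is smooth here and v(x) = u'(x) = 6*x**2 + 2*x + 1 pointwise, so the identity holds for every test function. Hence v is the weak derivative of u.


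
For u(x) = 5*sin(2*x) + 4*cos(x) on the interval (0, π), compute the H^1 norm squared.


||u||_{H^1(0,π)}^2 = 320/3 + 157*π/2

u'(x) = -4*sin(x) + 10*cos(2*x).
Expand u² and (u')² and integrate term by term on (0, π), using: for integers n ≥ 1, ∫_0^π sin²(nx) dx = ∫_0^π cos²(nx) dx = π/2; for n ≠ n', ∫_0^π sin(nx)sin(n'x) dx = ∫_0^π cos(nx)cos(n'x) dx = 0; and by product-to-sum, ∫_0^π sin(nx)cos(n'x) dx = ½∫_0^π [sin((n+n')x) + sin((n−n')x)] dx, which is 0 when n+n' is even and 2n/(n²−n'²) when n+n' is odd (it need not vanish on (0, π)).
  u² squared terms: (4)²·∫cos(x)² dx = 16·π/2 = 8*π;  (5)²·∫sin(2x)² dx = 25·π/2 = 25*π/2.
  u² cross terms: 2·(4)·(5)·∫cos(x)·sin(2x) dx = 40·(4/3) = 160/3.
  So ∫_0^π u² dx = 8*π + 25*π/2 + 160/3 = 160/3 + 41*π/2.
  (u')² squared terms: (-4)²·∫sin(x)² dx = 16·π/2 = 8*π;  (10)²·∫cos(2x)² dx = 100·π/2 = 50*π.
  (u')² cross terms: 2·(-4)·(10)·∫sin(x)·cos(2x) dx = -80·(-2/3) = 160/3.
  So ∫_0^π (u')² dx = 8*π + 50*π + 160/3 = 160/3 + 58*π.
||u||_{H^1}^2 = (160/3 + 41*π/2) + (160/3 + 58*π) = 320/3 + 157*π/2.


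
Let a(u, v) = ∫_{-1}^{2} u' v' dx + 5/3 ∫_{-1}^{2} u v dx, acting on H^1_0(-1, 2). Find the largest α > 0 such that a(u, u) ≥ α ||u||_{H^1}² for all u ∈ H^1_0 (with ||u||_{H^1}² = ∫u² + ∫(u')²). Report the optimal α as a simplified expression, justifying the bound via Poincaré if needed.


α = 1

Coercivity of a(·,·) on H^1_0(-1, 2) means a(u, u) ≥ α ||u||_{H^1}² for every u ∈ H^1_0.
The interval has length L = 3, and Poincaré/coercivity depend only on L. Here a(u, u) = ∫(u')² + (5/3)·∫u².
Here c = 5/3 ≥ 1, so a(u,u) = ∫(u')² + c∫u² ≥ ∫(u')² + ∫u² = ||u||_{H^1}², i.e. α = 1 works. No larger α is possible: a(u,u) ≥ α||u||_{H^1}² means (1−α)∫(u')² ≥ (α−c)∫u², and for the modes u_n = sin(nπ(x−x₀)/L) (x₀ the left endpoint) one has ∫u_n²/∫(u_n')² = (L/(nπ))² → 0, so a(u_n,u_n)/||u_n||_{H^1}² → 1. Hence the optimal constant is α = 1.
Therefore α = 1.


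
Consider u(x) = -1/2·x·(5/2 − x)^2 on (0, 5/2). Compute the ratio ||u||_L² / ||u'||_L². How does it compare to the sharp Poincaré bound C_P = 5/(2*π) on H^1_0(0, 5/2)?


||u||_L² / ||u'||_L² = 5*sqrt(14)/28 < C_P = 5/(2*π).

u(x) = -1/2·x·(5/2 − x)^2, so u'(x) = (5 - 6*x)*(2*x - 5)/8.
u(x) = -1/2·x·(5/2 − x)^2 vanishes at x = 0 and x = 5/2, so u ∈ H^1_0(0, 5/2). Differentiate via the product rule and integrate the resulting polynomials term by term.
  ∫_0^5/2 u² dx = ∫_0^5/2 (x^6/4 - 5*x^5/2 + 75*x^4/8 - 125*x^3/8 + 625*x^2/64) dx. Term by term:
    ∫_0^5/2 x^6/4 dx = 78125/3584;  ∫_0^5/2 -5*x^5/2 dx = -78125/768;  ∫_0^5/2 75*x^4/8 dx = 46875/256;
    ∫_0^5/2 -125*x^3/8 dx = -78125/512;  ∫_0^5/2 625*x^2/64 dx = 78125/1536.
  Sum: 78125/3584 − 78125/768 + 46875/256 − 78125/512 + 78125/1536 = 15625/10752.
  ∫_0^5/2 (u')² dx = ∫_0^5/2 (9*x^4/4 - 15*x^3 + 275*x^2/8 - 125*x/4 + 625/64) dx. Term by term:
    ∫_0^5/2 9*x^4/4 dx = 5625/128;  ∫_0^5/2 -15*x^3 dx = -9375/64;  ∫_0^5/2 275*x^2/8 dx = 34375/192;
    ∫_0^5/2 -125*x/4 dx = -3125/32;  ∫_0^5/2 625/64 dx = 3125/128.
  Sum: 5625/128 − 9375/64 + 34375/192 − 3125/32 + 3125/128 = 625/192.
∫_0^5/2 u² dx = 15625/10752, so ||u||_L² = 125*sqrt(42)/672.
∫_0^5/2 (u')² dx = 625/192, so ||u'||_L² = 25*sqrt(3)/24.
Ratio ||u||_L² / ||u'||_L² = 5*sqrt(14)/28.
Sharp Poincaré constant on H^1_0(0, 5/2) is C_P = L/π = 5/(2*π), achieved by sin(2*π/5·x).
A polynomial bump cannot attain the sharp Poincaré constant (only the first sine eigenfunction does), so the ratio is strictly less than C_P, consistent with ||u||_L² ≤ C_P ||u'||_L².


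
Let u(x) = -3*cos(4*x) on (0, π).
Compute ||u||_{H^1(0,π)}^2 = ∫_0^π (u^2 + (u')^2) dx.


||u||_{H^1(0,π)}^2 = 153*π/2

u'(x) = 12*sin(4*x).
Expand u² and (u')² and integrate term by term on (0, π), using: for integers n ≥ 1, ∫_0^π sin²(nx) dx = ∫_0^π cos²(nx) dx = π/2; for n ≠ n', ∫_0^π sin(nx)sin(n'x) dx = ∫_0^π cos(nx)cos(n'x) dx = 0; and by product-to-sum, ∫_0^π sin(nx)cos(n'x) dx = ½∫_0^π [sin((n+n')x) + sin((n−n')x)] dx, which is 0 when n+n' is even and 2n/(n²−n'²) when n+n' is odd (it need not vanish on (0, π)).
  u² squared terms: (-3)²·∫cos(4x)² dx = 9·π/2 = 9*π/2.
  So ∫_0^π u² dx = 9*π/2.
  (u')² squared terms: (12)²·∫sin(4x)² dx = 144·π/2 = 72*π.
  So ∫_0^π (u')² dx = 72*π.
||u||_{H^1}^2 = (9*π/2) + (72*π) = 153*π/2.


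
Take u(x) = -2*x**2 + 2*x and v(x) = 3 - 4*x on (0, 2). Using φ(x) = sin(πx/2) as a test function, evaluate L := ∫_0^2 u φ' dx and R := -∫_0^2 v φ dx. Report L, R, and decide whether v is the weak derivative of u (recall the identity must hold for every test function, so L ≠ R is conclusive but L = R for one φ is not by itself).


LHS = 8/π, RHS = 4/π. No, v is not the weak derivative of u.

u(x) = -2*x**2 + 2*x, classical derivative u'(x) = 2 - 4*x.
φ(x) = sin(πx/2), so φ'(x) = π*cos(π*x/2)/2.
Note φ(0) = φ(2) = 0, so the boundary term u·φ vanishes.
LHS = ∫_0^2 u(x) φ'(x) dx = ∫_0^2 (-π*x^2*cos(π*x/2) + π*x*cos(π*x/2)) dx. Term by term:
  ∫_0^2 π*x*cos(π*x/2) dx = -8/π;  ∫_0^2 -π*x^2*cos(π*x/2) dx = 16/π.
Sum: -8/π + 16/π = 8/π.
So LHS = 8/π.
∫_0^2 v(x) φ(x) dx = ∫_0^2 (-4*x*sin(π*x/2) + 3*sin(π*x/2)) dx. Term by term:
  ∫_0^2 3*sin(π*x/2) dx = 12/π;  ∫_0^2 -4*x*sin(π*x/2) dx = -16/π.
Sum: 12/π − 16/π = -4/π.
So RHS = -∫_0^2 v(x) φ(x) dx = 4/π.
LHS − RHS = 4/π ≠ 0, so the identity fails.
(For a valid weak derivative the identity must hold for EVERY test function, in particular this one. The failure shows v is NOT the weak derivative of u.)
Correct weak derivative would be u'(x) = 2 - 4*x.


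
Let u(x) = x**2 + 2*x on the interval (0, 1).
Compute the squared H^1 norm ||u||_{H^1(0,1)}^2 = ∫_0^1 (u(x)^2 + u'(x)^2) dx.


||u||_{H^1}^2 = 178/15

The H^1 norm (squared) on an interval (0, L) is
  ||u||_{H^1}^2 = ∫_0^L u(x)^2 dx + ∫_0^L u'(x)^2 dx.
Compute u'(x) = 2*x + 2.
Then u(x)^2 = x**4 + 4*x**3 + 4*x**2 and u'(x)^2 = 4*x**2 + 8*x + 4.
Integrate each monomial from 0 to 1 using ∫_0^1 c·x^n dx = c·1^(n+1)/(n+1):
  ∫_0^1 u(x)^2 dx = ∫_0^1 (x^4 + 4*x^3 + 4*x^2) dx. Term by term:
    ∫_0^1 x^4 dx = 1/5;  ∫_0^1 4*x^3 dx = 1;  ∫_0^1 4*x^2 dx = 4/3.
  Sum: 1/5 + 1 + 4/3 = 38/15.
  ∫_0^1 u'(x)^2 dx = ∫_0^1 (4*x^2 + 8*x + 4) dx. Term by term:
    ∫_0^1 4*x^2 dx = 4/3;  ∫_0^1 8*x dx = 4;  ∫_0^1 4 dx = 4.
  Sum: 4/3 + 4 + 4 = 28/3.
Adding: ||u||_{H^1}^2 = 38/15 + 28/3 = 178/15.
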